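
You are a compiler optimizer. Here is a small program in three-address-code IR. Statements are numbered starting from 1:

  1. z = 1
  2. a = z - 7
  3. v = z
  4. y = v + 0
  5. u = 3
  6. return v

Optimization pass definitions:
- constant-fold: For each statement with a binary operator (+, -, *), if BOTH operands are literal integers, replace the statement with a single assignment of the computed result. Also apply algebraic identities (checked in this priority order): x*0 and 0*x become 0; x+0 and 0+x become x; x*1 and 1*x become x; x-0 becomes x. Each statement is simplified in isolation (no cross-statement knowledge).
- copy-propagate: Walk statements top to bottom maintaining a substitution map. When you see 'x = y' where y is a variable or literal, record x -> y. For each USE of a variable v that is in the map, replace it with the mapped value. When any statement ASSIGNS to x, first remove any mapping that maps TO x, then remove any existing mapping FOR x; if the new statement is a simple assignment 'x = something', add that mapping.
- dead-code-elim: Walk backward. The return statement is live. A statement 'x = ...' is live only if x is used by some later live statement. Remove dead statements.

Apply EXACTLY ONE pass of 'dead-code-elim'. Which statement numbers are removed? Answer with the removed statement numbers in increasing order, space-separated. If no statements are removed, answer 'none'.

Backward liveness scan:
Stmt 1 'z = 1': KEEP (z is live); live-in = []
Stmt 2 'a = z - 7': DEAD (a not in live set ['z'])
Stmt 3 'v = z': KEEP (v is live); live-in = ['z']
Stmt 4 'y = v + 0': DEAD (y not in live set ['v'])
Stmt 5 'u = 3': DEAD (u not in live set ['v'])
Stmt 6 'return v': KEEP (return); live-in = ['v']
Removed statement numbers: [2, 4, 5]
Surviving IR:
  z = 1
  v = z
  return v

Answer: 2 4 5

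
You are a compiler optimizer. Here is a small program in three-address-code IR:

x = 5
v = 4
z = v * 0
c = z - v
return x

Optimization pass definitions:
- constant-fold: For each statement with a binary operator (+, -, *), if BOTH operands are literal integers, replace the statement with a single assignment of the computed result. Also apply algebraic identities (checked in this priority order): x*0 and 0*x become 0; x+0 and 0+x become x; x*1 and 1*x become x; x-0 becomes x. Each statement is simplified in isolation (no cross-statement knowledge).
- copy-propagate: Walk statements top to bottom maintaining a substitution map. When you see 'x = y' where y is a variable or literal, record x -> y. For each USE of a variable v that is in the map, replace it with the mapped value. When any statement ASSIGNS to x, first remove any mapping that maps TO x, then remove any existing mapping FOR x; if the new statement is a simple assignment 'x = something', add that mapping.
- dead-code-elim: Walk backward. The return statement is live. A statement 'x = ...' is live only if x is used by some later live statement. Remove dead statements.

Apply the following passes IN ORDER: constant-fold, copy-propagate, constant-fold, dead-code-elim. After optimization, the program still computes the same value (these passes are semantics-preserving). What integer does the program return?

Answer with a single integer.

Answer: 5

Derivation:
Initial IR:
  x = 5
  v = 4
  z = v * 0
  c = z - v
  return x
After constant-fold (5 stmts):
  x = 5
  v = 4
  z = 0
  c = z - v
  return x
After copy-propagate (5 stmts):
  x = 5
  v = 4
  z = 0
  c = 0 - 4
  return 5
After constant-fold (5 stmts):
  x = 5
  v = 4
  z = 0
  c = -4
  return 5
After dead-code-elim (1 stmts):
  return 5
Evaluate:
  x = 5  =>  x = 5
  v = 4  =>  v = 4
  z = v * 0  =>  z = 0
  c = z - v  =>  c = -4
  return x = 5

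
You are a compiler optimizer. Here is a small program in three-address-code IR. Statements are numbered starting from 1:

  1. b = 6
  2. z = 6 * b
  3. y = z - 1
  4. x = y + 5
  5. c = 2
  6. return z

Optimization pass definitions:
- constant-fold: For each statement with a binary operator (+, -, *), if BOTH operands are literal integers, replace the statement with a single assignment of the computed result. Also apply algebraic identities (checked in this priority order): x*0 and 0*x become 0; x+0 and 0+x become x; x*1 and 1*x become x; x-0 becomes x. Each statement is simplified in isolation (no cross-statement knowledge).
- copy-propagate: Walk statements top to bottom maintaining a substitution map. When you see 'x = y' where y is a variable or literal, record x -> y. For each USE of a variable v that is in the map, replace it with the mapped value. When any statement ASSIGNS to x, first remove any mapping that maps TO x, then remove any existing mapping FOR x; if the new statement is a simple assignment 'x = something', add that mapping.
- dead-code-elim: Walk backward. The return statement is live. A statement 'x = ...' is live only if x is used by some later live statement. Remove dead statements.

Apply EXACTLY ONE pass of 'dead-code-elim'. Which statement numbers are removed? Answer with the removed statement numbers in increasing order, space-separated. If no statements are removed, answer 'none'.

Backward liveness scan:
Stmt 1 'b = 6': KEEP (b is live); live-in = []
Stmt 2 'z = 6 * b': KEEP (z is live); live-in = ['b']
Stmt 3 'y = z - 1': DEAD (y not in live set ['z'])
Stmt 4 'x = y + 5': DEAD (x not in live set ['z'])
Stmt 5 'c = 2': DEAD (c not in live set ['z'])
Stmt 6 'return z': KEEP (return); live-in = ['z']
Removed statement numbers: [3, 4, 5]
Surviving IR:
  b = 6
  z = 6 * b
  return z

Answer: 3 4 5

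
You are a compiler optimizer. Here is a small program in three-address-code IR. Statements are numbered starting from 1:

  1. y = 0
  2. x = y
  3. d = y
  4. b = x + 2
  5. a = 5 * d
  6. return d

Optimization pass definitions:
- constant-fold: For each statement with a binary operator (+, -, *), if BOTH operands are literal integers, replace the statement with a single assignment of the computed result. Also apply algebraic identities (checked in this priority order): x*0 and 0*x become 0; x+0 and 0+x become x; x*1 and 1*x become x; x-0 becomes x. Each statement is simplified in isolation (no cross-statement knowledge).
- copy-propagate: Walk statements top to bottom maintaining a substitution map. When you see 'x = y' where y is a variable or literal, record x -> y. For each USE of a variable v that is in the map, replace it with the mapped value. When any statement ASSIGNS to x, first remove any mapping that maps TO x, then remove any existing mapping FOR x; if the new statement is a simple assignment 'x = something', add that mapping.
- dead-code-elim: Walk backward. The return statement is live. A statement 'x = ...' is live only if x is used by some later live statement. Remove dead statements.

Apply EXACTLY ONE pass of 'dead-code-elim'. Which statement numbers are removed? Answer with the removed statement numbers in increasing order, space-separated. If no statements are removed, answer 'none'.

Answer: 2 4 5

Derivation:
Backward liveness scan:
Stmt 1 'y = 0': KEEP (y is live); live-in = []
Stmt 2 'x = y': DEAD (x not in live set ['y'])
Stmt 3 'd = y': KEEP (d is live); live-in = ['y']
Stmt 4 'b = x + 2': DEAD (b not in live set ['d'])
Stmt 5 'a = 5 * d': DEAD (a not in live set ['d'])
Stmt 6 'return d': KEEP (return); live-in = ['d']
Removed statement numbers: [2, 4, 5]
Surviving IR:
  y = 0
  d = y
  return d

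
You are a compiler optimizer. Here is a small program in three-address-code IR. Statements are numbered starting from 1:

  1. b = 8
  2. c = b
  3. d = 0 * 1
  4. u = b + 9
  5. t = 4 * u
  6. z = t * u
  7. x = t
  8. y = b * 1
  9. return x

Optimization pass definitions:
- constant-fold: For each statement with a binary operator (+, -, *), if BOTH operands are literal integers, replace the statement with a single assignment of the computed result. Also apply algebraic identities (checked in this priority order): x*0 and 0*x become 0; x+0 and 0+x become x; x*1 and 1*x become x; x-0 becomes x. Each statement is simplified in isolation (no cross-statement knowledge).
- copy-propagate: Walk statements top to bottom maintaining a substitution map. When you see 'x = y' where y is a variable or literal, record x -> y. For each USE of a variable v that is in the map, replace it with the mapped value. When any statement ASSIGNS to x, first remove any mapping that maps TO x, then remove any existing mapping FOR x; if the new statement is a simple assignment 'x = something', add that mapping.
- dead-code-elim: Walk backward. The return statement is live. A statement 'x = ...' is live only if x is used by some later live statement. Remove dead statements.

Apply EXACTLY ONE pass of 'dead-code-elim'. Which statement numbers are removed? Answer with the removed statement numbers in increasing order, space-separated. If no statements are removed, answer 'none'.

Answer: 2 3 6 8

Derivation:
Backward liveness scan:
Stmt 1 'b = 8': KEEP (b is live); live-in = []
Stmt 2 'c = b': DEAD (c not in live set ['b'])
Stmt 3 'd = 0 * 1': DEAD (d not in live set ['b'])
Stmt 4 'u = b + 9': KEEP (u is live); live-in = ['b']
Stmt 5 't = 4 * u': KEEP (t is live); live-in = ['u']
Stmt 6 'z = t * u': DEAD (z not in live set ['t'])
Stmt 7 'x = t': KEEP (x is live); live-in = ['t']
Stmt 8 'y = b * 1': DEAD (y not in live set ['x'])
Stmt 9 'return x': KEEP (return); live-in = ['x']
Removed statement numbers: [2, 3, 6, 8]
Surviving IR:
  b = 8
  u = b + 9
  t = 4 * u
  x = t
  return x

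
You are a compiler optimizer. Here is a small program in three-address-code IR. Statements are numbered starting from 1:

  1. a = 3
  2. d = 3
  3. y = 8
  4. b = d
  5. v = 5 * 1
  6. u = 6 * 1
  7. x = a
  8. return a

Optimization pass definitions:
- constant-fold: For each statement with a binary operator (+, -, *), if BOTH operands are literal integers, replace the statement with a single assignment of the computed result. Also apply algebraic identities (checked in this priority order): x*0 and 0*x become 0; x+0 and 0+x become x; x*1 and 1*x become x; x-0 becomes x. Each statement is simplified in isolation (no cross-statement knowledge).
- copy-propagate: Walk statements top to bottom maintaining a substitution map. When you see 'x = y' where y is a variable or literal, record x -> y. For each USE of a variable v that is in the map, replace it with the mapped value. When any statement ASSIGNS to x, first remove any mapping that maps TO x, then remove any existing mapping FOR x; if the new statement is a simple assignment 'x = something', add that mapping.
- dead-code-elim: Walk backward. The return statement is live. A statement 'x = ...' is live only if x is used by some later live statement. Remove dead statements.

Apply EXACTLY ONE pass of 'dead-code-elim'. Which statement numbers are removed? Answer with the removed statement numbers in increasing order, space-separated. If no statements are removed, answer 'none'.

Answer: 2 3 4 5 6 7

Derivation:
Backward liveness scan:
Stmt 1 'a = 3': KEEP (a is live); live-in = []
Stmt 2 'd = 3': DEAD (d not in live set ['a'])
Stmt 3 'y = 8': DEAD (y not in live set ['a'])
Stmt 4 'b = d': DEAD (b not in live set ['a'])
Stmt 5 'v = 5 * 1': DEAD (v not in live set ['a'])
Stmt 6 'u = 6 * 1': DEAD (u not in live set ['a'])
Stmt 7 'x = a': DEAD (x not in live set ['a'])
Stmt 8 'return a': KEEP (return); live-in = ['a']
Removed statement numbers: [2, 3, 4, 5, 6, 7]
Surviving IR:
  a = 3
  return a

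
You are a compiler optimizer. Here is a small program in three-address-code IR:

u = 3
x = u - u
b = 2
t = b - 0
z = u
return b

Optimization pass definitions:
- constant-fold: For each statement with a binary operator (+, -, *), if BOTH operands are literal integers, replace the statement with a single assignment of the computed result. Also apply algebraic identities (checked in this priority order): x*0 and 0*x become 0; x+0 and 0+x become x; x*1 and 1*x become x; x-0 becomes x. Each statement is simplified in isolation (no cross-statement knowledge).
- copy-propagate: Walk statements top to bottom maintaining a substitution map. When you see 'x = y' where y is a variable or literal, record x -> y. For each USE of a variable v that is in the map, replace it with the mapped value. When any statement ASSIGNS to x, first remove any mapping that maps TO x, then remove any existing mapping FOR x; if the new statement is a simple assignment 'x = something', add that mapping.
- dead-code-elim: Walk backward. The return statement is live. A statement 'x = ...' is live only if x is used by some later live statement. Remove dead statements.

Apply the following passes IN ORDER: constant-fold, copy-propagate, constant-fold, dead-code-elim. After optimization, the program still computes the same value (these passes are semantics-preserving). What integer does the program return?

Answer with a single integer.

Initial IR:
  u = 3
  x = u - u
  b = 2
  t = b - 0
  z = u
  return b
After constant-fold (6 stmts):
  u = 3
  x = u - u
  b = 2
  t = b
  z = u
  return b
After copy-propagate (6 stmts):
  u = 3
  x = 3 - 3
  b = 2
  t = 2
  z = 3
  return 2
After constant-fold (6 stmts):
  u = 3
  x = 0
  b = 2
  t = 2
  z = 3
  return 2
After dead-code-elim (1 stmts):
  return 2
Evaluate:
  u = 3  =>  u = 3
  x = u - u  =>  x = 0
  b = 2  =>  b = 2
  t = b - 0  =>  t = 2
  z = u  =>  z = 3
  return b = 2

Answer: 2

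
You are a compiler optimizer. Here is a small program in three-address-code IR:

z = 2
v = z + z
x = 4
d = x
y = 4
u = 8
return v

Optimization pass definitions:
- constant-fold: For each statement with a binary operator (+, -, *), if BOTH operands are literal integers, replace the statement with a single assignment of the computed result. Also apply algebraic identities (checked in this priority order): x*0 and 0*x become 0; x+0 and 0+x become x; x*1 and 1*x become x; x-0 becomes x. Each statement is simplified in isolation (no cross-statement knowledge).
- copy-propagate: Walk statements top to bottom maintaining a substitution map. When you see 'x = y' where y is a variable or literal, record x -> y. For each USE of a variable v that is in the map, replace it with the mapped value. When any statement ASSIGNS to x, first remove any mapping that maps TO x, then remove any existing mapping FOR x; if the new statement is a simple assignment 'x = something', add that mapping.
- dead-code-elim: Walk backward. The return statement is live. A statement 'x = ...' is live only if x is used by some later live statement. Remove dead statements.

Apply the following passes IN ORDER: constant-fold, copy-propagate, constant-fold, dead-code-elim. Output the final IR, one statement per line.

Initial IR:
  z = 2
  v = z + z
  x = 4
  d = x
  y = 4
  u = 8
  return v
After constant-fold (7 stmts):
  z = 2
  v = z + z
  x = 4
  d = x
  y = 4
  u = 8
  return v
After copy-propagate (7 stmts):
  z = 2
  v = 2 + 2
  x = 4
  d = 4
  y = 4
  u = 8
  return v
After constant-fold (7 stmts):
  z = 2
  v = 4
  x = 4
  d = 4
  y = 4
  u = 8
  return v
After dead-code-elim (2 stmts):
  v = 4
  return v

Answer: v = 4
return v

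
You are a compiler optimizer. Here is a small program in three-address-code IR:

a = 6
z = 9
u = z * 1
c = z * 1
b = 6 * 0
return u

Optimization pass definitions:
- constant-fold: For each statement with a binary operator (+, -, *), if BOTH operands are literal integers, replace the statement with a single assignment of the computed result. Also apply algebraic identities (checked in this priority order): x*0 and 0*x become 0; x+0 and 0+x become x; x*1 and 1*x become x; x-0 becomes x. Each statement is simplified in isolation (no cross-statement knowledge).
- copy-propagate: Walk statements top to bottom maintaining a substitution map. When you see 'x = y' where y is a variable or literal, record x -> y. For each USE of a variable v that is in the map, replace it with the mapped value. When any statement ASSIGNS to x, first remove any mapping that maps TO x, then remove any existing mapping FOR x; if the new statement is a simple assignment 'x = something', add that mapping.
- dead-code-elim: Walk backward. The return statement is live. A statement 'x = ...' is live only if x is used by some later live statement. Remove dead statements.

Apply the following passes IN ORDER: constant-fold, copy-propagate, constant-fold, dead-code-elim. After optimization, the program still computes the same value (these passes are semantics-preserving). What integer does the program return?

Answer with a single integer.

Initial IR:
  a = 6
  z = 9
  u = z * 1
  c = z * 1
  b = 6 * 0
  return u
After constant-fold (6 stmts):
  a = 6
  z = 9
  u = z
  c = z
  b = 0
  return u
After copy-propagate (6 stmts):
  a = 6
  z = 9
  u = 9
  c = 9
  b = 0
  return 9
After constant-fold (6 stmts):
  a = 6
  z = 9
  u = 9
  c = 9
  b = 0
  return 9
After dead-code-elim (1 stmts):
  return 9
Evaluate:
  a = 6  =>  a = 6
  z = 9  =>  z = 9
  u = z * 1  =>  u = 9
  c = z * 1  =>  c = 9
  b = 6 * 0  =>  b = 0
  return u = 9

Answer: 9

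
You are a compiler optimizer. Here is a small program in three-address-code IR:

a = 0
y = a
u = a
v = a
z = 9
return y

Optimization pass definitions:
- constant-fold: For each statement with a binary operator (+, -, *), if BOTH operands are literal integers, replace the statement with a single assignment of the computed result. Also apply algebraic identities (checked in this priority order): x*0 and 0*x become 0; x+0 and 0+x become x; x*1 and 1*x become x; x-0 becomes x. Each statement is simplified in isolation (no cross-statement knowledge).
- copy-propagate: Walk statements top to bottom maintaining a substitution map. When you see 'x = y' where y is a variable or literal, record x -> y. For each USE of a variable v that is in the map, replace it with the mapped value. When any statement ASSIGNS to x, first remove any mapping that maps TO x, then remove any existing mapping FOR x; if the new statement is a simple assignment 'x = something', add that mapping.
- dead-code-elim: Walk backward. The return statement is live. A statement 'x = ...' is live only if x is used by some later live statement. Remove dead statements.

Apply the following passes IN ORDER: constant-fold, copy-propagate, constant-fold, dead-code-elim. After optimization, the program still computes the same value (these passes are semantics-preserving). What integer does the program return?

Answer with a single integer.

Answer: 0

Derivation:
Initial IR:
  a = 0
  y = a
  u = a
  v = a
  z = 9
  return y
After constant-fold (6 stmts):
  a = 0
  y = a
  u = a
  v = a
  z = 9
  return y
After copy-propagate (6 stmts):
  a = 0
  y = 0
  u = 0
  v = 0
  z = 9
  return 0
After constant-fold (6 stmts):
  a = 0
  y = 0
  u = 0
  v = 0
  z = 9
  return 0
After dead-code-elim (1 stmts):
  return 0
Evaluate:
  a = 0  =>  a = 0
  y = a  =>  y = 0
  u = a  =>  u = 0
  v = a  =>  v = 0
  z = 9  =>  z = 9
  return y = 0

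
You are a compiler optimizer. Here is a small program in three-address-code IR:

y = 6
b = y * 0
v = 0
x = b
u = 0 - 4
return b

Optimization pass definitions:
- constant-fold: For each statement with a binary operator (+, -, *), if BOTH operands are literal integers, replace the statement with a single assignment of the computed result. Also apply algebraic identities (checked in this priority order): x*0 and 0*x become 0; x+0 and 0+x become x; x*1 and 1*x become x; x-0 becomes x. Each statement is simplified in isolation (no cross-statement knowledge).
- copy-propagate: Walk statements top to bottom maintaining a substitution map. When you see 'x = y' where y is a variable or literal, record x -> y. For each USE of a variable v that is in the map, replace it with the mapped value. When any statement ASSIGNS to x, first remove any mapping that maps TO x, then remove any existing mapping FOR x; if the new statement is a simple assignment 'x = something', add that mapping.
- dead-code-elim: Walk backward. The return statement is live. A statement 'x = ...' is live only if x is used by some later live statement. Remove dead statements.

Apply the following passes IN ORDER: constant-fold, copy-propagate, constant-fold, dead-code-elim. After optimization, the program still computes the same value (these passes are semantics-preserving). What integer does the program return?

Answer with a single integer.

Answer: 0

Derivation:
Initial IR:
  y = 6
  b = y * 0
  v = 0
  x = b
  u = 0 - 4
  return b
After constant-fold (6 stmts):
  y = 6
  b = 0
  v = 0
  x = b
  u = -4
  return b
After copy-propagate (6 stmts):
  y = 6
  b = 0
  v = 0
  x = 0
  u = -4
  return 0
After constant-fold (6 stmts):
  y = 6
  b = 0
  v = 0
  x = 0
  u = -4
  return 0
After dead-code-elim (1 stmts):
  return 0
Evaluate:
  y = 6  =>  y = 6
  b = y * 0  =>  b = 0
  v = 0  =>  v = 0
  x = b  =>  x = 0
  u = 0 - 4  =>  u = -4
  return b = 0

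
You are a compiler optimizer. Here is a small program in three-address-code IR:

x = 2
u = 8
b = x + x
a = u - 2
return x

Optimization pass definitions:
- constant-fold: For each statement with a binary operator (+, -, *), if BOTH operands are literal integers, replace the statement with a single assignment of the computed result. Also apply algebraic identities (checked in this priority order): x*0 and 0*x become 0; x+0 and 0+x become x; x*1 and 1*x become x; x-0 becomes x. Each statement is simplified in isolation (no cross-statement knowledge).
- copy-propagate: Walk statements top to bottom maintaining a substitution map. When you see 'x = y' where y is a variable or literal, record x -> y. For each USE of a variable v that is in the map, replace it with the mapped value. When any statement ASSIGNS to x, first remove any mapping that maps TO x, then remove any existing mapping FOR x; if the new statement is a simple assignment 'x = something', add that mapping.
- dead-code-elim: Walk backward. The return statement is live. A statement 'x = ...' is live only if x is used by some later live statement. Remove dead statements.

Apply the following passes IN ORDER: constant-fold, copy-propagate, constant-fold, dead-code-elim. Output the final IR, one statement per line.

Initial IR:
  x = 2
  u = 8
  b = x + x
  a = u - 2
  return x
After constant-fold (5 stmts):
  x = 2
  u = 8
  b = x + x
  a = u - 2
  return x
After copy-propagate (5 stmts):
  x = 2
  u = 8
  b = 2 + 2
  a = 8 - 2
  return 2
After constant-fold (5 stmts):
  x = 2
  u = 8
  b = 4
  a = 6
  return 2
After dead-code-elim (1 stmts):
  return 2

Answer: return 2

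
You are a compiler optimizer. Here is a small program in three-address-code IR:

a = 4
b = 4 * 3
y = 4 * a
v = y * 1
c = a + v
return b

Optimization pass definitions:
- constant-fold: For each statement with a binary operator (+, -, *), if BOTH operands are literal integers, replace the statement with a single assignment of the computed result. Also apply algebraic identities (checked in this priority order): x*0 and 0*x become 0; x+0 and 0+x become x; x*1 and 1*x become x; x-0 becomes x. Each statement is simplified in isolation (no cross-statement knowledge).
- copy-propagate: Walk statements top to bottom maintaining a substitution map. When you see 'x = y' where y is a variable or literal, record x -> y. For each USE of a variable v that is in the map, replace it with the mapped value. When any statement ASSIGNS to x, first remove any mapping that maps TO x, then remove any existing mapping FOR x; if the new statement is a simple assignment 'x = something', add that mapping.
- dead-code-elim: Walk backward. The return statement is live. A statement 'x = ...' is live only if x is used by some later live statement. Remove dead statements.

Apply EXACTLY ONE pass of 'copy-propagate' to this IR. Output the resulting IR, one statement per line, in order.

Answer: a = 4
b = 4 * 3
y = 4 * 4
v = y * 1
c = 4 + v
return b

Derivation:
Applying copy-propagate statement-by-statement:
  [1] a = 4  (unchanged)
  [2] b = 4 * 3  (unchanged)
  [3] y = 4 * a  -> y = 4 * 4
  [4] v = y * 1  (unchanged)
  [5] c = a + v  -> c = 4 + v
  [6] return b  (unchanged)
Result (6 stmts):
  a = 4
  b = 4 * 3
  y = 4 * 4
  v = y * 1
  c = 4 + v
  return b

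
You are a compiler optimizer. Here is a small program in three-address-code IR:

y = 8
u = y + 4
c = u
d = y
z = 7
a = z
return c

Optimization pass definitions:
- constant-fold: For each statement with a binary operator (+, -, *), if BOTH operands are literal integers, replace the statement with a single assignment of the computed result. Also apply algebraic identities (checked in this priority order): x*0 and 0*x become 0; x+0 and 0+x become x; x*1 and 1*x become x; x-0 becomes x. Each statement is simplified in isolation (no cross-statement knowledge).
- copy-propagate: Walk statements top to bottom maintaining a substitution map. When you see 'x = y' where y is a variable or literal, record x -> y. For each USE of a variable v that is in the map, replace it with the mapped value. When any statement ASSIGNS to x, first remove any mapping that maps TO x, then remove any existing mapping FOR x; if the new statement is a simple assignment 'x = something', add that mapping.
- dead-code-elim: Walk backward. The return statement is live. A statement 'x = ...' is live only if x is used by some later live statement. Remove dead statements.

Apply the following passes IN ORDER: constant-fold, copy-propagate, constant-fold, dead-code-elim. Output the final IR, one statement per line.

Initial IR:
  y = 8
  u = y + 4
  c = u
  d = y
  z = 7
  a = z
  return c
After constant-fold (7 stmts):
  y = 8
  u = y + 4
  c = u
  d = y
  z = 7
  a = z
  return c
After copy-propagate (7 stmts):
  y = 8
  u = 8 + 4
  c = u
  d = 8
  z = 7
  a = 7
  return u
After constant-fold (7 stmts):
  y = 8
  u = 12
  c = u
  d = 8
  z = 7
  a = 7
  return u
After dead-code-elim (2 stmts):
  u = 12
  return u

Answer: u = 12
return u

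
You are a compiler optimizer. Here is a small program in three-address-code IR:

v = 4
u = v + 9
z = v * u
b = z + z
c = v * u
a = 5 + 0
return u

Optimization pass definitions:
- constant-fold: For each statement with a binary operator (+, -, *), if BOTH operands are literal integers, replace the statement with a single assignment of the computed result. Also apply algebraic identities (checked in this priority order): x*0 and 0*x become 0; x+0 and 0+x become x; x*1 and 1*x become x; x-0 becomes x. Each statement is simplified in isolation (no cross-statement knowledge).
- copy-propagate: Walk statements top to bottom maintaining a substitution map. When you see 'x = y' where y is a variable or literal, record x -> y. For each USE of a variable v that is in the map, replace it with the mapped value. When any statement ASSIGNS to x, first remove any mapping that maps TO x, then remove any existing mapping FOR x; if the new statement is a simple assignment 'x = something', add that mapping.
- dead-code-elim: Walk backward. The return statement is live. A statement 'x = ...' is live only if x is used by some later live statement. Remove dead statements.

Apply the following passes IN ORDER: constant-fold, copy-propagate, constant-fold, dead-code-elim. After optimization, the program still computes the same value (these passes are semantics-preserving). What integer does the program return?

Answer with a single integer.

Initial IR:
  v = 4
  u = v + 9
  z = v * u
  b = z + z
  c = v * u
  a = 5 + 0
  return u
After constant-fold (7 stmts):
  v = 4
  u = v + 9
  z = v * u
  b = z + z
  c = v * u
  a = 5
  return u
After copy-propagate (7 stmts):
  v = 4
  u = 4 + 9
  z = 4 * u
  b = z + z
  c = 4 * u
  a = 5
  return u
After constant-fold (7 stmts):
  v = 4
  u = 13
  z = 4 * u
  b = z + z
  c = 4 * u
  a = 5
  return u
After dead-code-elim (2 stmts):
  u = 13
  return u
Evaluate:
  v = 4  =>  v = 4
  u = v + 9  =>  u = 13
  z = v * u  =>  z = 52
  b = z + z  =>  b = 104
  c = v * u  =>  c = 52
  a = 5 + 0  =>  a = 5
  return u = 13

Answer: 13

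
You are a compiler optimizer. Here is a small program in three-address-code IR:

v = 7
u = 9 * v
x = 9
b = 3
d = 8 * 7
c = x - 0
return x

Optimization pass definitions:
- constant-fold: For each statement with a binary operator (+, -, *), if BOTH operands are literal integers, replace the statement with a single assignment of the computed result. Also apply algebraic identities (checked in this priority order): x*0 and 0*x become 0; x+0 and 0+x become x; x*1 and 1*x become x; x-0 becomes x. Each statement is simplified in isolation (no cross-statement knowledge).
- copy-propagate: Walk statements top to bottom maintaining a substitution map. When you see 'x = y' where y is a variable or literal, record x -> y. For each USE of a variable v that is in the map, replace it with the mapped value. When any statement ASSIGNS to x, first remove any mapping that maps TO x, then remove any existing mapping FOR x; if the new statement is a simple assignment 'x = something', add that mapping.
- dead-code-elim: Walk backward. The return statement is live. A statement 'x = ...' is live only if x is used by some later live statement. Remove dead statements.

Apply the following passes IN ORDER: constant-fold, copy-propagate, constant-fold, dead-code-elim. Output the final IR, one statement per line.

Answer: return 9

Derivation:
Initial IR:
  v = 7
  u = 9 * v
  x = 9
  b = 3
  d = 8 * 7
  c = x - 0
  return x
After constant-fold (7 stmts):
  v = 7
  u = 9 * v
  x = 9
  b = 3
  d = 56
  c = x
  return x
After copy-propagate (7 stmts):
  v = 7
  u = 9 * 7
  x = 9
  b = 3
  d = 56
  c = 9
  return 9
After constant-fold (7 stmts):
  v = 7
  u = 63
  x = 9
  b = 3
  d = 56
  c = 9
  return 9
After dead-code-elim (1 stmts):
  return 9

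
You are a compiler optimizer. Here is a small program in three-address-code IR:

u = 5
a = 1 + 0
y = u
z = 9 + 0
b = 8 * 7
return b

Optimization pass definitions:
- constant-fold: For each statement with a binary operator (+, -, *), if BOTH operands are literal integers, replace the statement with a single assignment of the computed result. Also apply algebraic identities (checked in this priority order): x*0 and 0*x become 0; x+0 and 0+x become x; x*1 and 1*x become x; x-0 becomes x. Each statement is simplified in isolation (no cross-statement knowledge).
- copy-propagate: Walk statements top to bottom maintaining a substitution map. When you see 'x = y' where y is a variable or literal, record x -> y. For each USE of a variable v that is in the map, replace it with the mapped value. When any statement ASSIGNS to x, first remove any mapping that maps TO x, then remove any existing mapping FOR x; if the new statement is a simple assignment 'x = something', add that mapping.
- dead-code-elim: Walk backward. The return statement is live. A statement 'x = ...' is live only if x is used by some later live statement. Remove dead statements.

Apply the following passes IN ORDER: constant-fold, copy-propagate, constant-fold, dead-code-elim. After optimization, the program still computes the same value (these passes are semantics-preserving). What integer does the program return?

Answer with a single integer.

Initial IR:
  u = 5
  a = 1 + 0
  y = u
  z = 9 + 0
  b = 8 * 7
  return b
After constant-fold (6 stmts):
  u = 5
  a = 1
  y = u
  z = 9
  b = 56
  return b
After copy-propagate (6 stmts):
  u = 5
  a = 1
  y = 5
  z = 9
  b = 56
  return 56
After constant-fold (6 stmts):
  u = 5
  a = 1
  y = 5
  z = 9
  b = 56
  return 56
After dead-code-elim (1 stmts):
  return 56
Evaluate:
  u = 5  =>  u = 5
  a = 1 + 0  =>  a = 1
  y = u  =>  y = 5
  z = 9 + 0  =>  z = 9
  b = 8 * 7  =>  b = 56
  return b = 56

Answer: 56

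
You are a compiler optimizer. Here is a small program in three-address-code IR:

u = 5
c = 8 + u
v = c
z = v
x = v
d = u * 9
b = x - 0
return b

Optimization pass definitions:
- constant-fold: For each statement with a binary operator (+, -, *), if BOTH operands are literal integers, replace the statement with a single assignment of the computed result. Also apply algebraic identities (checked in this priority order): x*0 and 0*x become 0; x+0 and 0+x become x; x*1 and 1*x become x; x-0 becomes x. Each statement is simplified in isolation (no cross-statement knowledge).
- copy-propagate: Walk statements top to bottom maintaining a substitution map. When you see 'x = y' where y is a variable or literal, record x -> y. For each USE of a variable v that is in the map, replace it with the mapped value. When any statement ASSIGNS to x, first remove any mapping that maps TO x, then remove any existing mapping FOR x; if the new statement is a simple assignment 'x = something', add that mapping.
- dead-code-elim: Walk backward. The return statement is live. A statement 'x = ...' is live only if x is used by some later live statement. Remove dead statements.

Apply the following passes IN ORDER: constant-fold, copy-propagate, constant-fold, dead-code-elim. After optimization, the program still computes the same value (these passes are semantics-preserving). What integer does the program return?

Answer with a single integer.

Initial IR:
  u = 5
  c = 8 + u
  v = c
  z = v
  x = v
  d = u * 9
  b = x - 0
  return b
After constant-fold (8 stmts):
  u = 5
  c = 8 + u
  v = c
  z = v
  x = v
  d = u * 9
  b = x
  return b
After copy-propagate (8 stmts):
  u = 5
  c = 8 + 5
  v = c
  z = c
  x = c
  d = 5 * 9
  b = c
  return c
After constant-fold (8 stmts):
  u = 5
  c = 13
  v = c
  z = c
  x = c
  d = 45
  b = c
  return c
After dead-code-elim (2 stmts):
  c = 13
  return c
Evaluate:
  u = 5  =>  u = 5
  c = 8 + u  =>  c = 13
  v = c  =>  v = 13
  z = v  =>  z = 13
  x = v  =>  x = 13
  d = u * 9  =>  d = 45
  b = x - 0  =>  b = 13
  return b = 13

Answer: 13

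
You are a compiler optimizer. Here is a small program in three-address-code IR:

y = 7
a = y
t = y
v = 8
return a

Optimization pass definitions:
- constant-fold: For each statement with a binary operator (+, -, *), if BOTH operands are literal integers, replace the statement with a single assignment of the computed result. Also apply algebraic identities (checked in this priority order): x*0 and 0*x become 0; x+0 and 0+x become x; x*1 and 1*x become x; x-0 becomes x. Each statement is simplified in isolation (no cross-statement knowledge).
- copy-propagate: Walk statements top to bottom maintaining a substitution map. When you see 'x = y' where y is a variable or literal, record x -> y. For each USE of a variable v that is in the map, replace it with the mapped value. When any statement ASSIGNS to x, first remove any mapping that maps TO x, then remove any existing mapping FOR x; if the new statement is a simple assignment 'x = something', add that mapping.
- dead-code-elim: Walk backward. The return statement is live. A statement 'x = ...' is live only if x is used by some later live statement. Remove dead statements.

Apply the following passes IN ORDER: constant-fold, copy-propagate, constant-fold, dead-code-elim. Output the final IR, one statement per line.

Initial IR:
  y = 7
  a = y
  t = y
  v = 8
  return a
After constant-fold (5 stmts):
  y = 7
  a = y
  t = y
  v = 8
  return a
After copy-propagate (5 stmts):
  y = 7
  a = 7
  t = 7
  v = 8
  return 7
After constant-fold (5 stmts):
  y = 7
  a = 7
  t = 7
  v = 8
  return 7
After dead-code-elim (1 stmts):
  return 7

Answer: return 7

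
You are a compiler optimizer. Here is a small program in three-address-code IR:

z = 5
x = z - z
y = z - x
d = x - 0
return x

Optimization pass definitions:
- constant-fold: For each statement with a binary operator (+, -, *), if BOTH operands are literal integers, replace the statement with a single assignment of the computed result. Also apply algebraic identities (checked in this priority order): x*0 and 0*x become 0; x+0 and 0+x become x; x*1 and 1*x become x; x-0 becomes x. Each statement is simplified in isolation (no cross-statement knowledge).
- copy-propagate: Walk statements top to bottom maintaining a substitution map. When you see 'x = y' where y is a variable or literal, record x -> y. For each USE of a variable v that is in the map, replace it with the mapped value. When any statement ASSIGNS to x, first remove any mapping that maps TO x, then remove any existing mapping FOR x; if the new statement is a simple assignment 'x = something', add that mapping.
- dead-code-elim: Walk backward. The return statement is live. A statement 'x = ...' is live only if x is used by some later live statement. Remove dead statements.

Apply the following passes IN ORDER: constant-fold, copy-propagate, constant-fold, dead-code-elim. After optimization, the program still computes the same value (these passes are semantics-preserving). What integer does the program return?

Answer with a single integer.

Initial IR:
  z = 5
  x = z - z
  y = z - x
  d = x - 0
  return x
After constant-fold (5 stmts):
  z = 5
  x = z - z
  y = z - x
  d = x
  return x
After copy-propagate (5 stmts):
  z = 5
  x = 5 - 5
  y = 5 - x
  d = x
  return x
After constant-fold (5 stmts):
  z = 5
  x = 0
  y = 5 - x
  d = x
  return x
After dead-code-elim (2 stmts):
  x = 0
  return x
Evaluate:
  z = 5  =>  z = 5
  x = z - z  =>  x = 0
  y = z - x  =>  y = 5
  d = x - 0  =>  d = 0
  return x = 0

Answer: 0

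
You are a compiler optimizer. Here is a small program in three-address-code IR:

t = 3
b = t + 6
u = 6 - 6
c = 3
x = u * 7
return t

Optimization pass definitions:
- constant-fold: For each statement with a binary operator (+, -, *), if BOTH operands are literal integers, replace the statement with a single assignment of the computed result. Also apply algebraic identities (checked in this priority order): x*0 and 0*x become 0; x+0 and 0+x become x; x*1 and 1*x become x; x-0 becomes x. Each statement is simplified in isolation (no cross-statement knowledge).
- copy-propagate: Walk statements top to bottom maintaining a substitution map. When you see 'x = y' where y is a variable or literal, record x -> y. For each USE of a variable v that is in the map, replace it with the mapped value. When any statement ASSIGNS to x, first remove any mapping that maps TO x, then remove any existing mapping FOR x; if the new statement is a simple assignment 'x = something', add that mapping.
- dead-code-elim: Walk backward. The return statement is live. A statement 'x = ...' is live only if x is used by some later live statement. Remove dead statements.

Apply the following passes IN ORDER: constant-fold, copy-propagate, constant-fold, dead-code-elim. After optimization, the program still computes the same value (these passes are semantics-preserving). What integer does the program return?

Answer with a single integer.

Answer: 3

Derivation:
Initial IR:
  t = 3
  b = t + 6
  u = 6 - 6
  c = 3
  x = u * 7
  return t
After constant-fold (6 stmts):
  t = 3
  b = t + 6
  u = 0
  c = 3
  x = u * 7
  return t
After copy-propagate (6 stmts):
  t = 3
  b = 3 + 6
  u = 0
  c = 3
  x = 0 * 7
  return 3
After constant-fold (6 stmts):
  t = 3
  b = 9
  u = 0
  c = 3
  x = 0
  return 3
After dead-code-elim (1 stmts):
  return 3
Evaluate:
  t = 3  =>  t = 3
  b = t + 6  =>  b = 9
  u = 6 - 6  =>  u = 0
  c = 3  =>  c = 3
  x = u * 7  =>  x = 0
  return t = 3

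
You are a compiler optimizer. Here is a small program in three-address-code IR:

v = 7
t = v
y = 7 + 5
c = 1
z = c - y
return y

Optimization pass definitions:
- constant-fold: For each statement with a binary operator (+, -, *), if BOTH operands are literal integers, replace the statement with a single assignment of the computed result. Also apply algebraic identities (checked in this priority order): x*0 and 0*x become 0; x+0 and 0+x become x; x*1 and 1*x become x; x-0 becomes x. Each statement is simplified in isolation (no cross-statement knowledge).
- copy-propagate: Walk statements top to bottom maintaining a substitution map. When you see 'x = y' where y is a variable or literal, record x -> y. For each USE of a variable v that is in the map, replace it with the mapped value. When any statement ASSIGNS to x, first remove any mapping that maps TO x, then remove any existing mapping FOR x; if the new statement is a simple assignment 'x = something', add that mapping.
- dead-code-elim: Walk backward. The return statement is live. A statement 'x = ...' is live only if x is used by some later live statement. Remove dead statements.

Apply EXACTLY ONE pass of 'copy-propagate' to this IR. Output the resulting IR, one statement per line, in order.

Answer: v = 7
t = 7
y = 7 + 5
c = 1
z = 1 - y
return y

Derivation:
Applying copy-propagate statement-by-statement:
  [1] v = 7  (unchanged)
  [2] t = v  -> t = 7
  [3] y = 7 + 5  (unchanged)
  [4] c = 1  (unchanged)
  [5] z = c - y  -> z = 1 - y
  [6] return y  (unchanged)
Result (6 stmts):
  v = 7
  t = 7
  y = 7 + 5
  c = 1
  z = 1 - y
  return y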